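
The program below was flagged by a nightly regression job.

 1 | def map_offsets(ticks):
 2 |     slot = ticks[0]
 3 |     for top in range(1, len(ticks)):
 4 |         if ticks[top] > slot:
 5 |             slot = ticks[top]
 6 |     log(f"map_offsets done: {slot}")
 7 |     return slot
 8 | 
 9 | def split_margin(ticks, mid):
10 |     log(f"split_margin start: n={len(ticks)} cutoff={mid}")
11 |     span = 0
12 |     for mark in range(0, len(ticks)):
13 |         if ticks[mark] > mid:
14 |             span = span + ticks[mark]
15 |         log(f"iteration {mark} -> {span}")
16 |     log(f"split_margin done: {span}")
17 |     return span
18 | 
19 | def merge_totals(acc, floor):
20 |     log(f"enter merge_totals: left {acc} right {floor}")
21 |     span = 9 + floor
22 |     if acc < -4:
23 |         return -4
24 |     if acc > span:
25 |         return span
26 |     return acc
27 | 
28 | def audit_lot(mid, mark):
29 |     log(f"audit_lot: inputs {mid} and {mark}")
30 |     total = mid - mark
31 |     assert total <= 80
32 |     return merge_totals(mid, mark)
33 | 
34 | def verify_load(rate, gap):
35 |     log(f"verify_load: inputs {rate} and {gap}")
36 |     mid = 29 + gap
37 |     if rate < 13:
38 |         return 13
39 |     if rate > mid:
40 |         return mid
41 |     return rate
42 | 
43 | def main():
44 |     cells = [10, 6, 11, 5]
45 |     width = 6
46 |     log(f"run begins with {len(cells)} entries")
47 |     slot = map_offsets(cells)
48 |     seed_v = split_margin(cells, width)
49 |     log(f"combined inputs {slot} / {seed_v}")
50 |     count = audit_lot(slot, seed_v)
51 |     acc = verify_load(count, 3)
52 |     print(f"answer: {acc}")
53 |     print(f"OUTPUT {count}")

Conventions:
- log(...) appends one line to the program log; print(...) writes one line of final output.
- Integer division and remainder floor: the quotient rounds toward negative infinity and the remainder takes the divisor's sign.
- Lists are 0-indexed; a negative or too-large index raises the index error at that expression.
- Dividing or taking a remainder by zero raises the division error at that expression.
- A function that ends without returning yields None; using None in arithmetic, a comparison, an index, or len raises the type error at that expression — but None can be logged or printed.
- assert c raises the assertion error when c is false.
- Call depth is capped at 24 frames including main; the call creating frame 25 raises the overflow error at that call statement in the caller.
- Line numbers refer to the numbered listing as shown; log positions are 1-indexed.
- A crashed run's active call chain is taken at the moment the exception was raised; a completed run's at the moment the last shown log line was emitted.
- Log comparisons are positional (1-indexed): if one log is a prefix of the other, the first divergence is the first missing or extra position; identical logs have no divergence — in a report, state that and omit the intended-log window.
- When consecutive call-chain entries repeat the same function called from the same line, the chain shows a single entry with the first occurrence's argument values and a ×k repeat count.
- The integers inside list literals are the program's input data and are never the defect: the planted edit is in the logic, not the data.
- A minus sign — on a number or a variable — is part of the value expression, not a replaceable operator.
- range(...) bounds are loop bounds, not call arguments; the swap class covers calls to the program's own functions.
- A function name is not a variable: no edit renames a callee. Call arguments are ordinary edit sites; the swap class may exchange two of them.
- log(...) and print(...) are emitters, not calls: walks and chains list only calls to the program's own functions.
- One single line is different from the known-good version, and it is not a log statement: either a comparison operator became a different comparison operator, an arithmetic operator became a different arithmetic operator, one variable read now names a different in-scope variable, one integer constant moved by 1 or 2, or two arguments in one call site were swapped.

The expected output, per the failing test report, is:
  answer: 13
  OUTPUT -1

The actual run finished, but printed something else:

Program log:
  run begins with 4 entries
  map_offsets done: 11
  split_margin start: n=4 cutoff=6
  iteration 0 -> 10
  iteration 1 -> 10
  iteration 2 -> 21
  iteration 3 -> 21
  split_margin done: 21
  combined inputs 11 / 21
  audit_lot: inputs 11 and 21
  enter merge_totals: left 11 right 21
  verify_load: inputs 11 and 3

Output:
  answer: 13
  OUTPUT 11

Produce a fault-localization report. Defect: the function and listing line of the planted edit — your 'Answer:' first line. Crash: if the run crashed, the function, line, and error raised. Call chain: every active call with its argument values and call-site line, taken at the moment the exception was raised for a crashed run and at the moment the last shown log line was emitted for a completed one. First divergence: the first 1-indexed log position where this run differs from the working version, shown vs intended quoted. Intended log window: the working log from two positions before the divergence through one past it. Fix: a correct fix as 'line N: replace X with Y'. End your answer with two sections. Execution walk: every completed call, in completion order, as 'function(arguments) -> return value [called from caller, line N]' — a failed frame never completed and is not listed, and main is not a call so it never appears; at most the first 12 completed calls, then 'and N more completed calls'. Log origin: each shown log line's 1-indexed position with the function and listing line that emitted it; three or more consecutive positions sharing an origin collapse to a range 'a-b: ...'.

Answer: the defect is in audit_lot at line 32.
Key observation: The log first diverges at position 11: the faulty run prints 'enter merge_totals: left 11 right 21' where the working version prints 'enter merge_totals: left 11 right -10'.
Call chain: main -> verify_load(11, 3) (called at line 51).
First divergence: position 11; shown 'enter merge_totals: left 11 right 21' vs intended 'enter merge_totals: left 11 right -10'.
Intended log window:
  9: combined inputs 11 / 21
  10: audit_lot: inputs 11 and 21
  11: enter merge_totals: left 11 right -10
  12: verify_load: inputs -1 and 3
Execution walk:
  map_offsets([10, 6, 11, 5]) -> 11  [called from main, line 47]
  split_margin([10, 6, 11, 5], 6) -> 21  [called from main, line 48]
  merge_totals(11, 21) -> 11  [called from audit_lot, line 32]
  audit_lot(11, 21) -> 11  [called from main, line 50]
  verify_load(11, 3) -> 13  [called from main, line 51]
Log line origins:
  1 — main, line 46
  2 — map_offsets, line 6
  3 — split_margin, line 10
  4-7 — split_margin, line 15
  8 — split_margin, line 16
  9 — main, line 49
  10 — audit_lot, line 29
  11 — merge_totals, line 20
  12 — verify_load, line 35
A correct fix: line 32: replace `mark` with `total`.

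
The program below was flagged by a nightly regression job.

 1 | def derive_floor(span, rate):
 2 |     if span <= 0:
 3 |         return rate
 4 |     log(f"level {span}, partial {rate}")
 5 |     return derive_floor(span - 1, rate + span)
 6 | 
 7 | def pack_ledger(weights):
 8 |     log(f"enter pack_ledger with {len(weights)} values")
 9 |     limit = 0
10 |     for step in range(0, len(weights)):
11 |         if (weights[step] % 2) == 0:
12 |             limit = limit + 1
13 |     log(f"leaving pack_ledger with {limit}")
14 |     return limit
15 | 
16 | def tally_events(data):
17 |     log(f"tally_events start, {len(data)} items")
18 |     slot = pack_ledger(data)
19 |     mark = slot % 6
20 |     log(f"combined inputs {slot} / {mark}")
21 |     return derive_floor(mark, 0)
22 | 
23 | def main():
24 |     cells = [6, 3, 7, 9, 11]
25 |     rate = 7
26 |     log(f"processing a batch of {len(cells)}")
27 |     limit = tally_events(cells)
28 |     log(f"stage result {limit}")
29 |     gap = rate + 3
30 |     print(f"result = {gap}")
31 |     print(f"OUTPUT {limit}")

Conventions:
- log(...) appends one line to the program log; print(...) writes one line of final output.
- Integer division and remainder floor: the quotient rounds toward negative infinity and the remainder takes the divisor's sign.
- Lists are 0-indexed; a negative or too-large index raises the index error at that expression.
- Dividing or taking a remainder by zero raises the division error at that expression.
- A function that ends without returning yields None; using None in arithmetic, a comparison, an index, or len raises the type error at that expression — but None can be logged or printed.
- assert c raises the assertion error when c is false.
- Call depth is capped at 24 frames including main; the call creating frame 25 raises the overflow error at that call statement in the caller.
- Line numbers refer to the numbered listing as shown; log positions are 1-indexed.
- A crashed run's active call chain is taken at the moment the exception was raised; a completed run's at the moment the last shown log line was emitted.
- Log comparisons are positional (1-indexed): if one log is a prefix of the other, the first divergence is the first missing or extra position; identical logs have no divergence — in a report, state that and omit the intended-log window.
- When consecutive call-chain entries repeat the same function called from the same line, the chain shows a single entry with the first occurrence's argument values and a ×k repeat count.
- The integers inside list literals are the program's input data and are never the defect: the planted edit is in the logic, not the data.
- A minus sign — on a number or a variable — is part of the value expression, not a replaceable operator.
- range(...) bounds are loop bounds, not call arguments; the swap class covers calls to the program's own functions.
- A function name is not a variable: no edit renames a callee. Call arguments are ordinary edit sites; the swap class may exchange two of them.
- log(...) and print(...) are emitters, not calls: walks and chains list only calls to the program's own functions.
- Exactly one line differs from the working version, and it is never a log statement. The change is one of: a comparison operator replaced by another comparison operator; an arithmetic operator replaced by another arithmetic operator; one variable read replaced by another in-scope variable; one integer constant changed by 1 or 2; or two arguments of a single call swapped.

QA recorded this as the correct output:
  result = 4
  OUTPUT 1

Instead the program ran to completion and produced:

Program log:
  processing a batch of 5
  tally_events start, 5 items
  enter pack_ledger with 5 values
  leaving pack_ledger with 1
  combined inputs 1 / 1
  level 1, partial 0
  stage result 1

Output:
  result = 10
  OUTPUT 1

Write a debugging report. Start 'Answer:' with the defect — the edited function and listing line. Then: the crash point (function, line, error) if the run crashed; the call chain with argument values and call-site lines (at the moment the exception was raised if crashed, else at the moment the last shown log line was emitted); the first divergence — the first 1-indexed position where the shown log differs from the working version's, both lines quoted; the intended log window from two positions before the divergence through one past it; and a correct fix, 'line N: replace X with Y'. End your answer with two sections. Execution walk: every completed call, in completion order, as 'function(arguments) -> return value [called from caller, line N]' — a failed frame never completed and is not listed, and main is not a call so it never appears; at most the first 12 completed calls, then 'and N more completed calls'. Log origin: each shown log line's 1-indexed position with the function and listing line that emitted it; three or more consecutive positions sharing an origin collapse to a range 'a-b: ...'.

Answer: the defect is in main at line 29.
Key fact: Nothing in the log betrays the bug — only the output does.
Call chain: main.
First divergence: none — the logs agree in full.
Execution walk:
  pack_ledger([6, 3, 7, 9, 11]) -> 1  [called from tally_events, line 18]
  derive_floor(0, 1) -> 1  [called from derive_floor, line 5]
  derive_floor(1, 0) -> 1  [called from tally_events, line 21]
  tally_events([6, 3, 7, 9, 11]) -> 1  [called from main, line 27]
Origin of each log line:
  1: emitted by main (line 26)
  2: emitted by tally_events (line 17)
  3: emitted by pack_ledger (line 8)
  4: emitted by pack_ledger (line 13)
  5: emitted by tally_events (line 20)
  6: emitted by derive_floor (line 4)
  7: emitted by main (line 28)
A correct fix: line 29: replace `rate` with `limit`.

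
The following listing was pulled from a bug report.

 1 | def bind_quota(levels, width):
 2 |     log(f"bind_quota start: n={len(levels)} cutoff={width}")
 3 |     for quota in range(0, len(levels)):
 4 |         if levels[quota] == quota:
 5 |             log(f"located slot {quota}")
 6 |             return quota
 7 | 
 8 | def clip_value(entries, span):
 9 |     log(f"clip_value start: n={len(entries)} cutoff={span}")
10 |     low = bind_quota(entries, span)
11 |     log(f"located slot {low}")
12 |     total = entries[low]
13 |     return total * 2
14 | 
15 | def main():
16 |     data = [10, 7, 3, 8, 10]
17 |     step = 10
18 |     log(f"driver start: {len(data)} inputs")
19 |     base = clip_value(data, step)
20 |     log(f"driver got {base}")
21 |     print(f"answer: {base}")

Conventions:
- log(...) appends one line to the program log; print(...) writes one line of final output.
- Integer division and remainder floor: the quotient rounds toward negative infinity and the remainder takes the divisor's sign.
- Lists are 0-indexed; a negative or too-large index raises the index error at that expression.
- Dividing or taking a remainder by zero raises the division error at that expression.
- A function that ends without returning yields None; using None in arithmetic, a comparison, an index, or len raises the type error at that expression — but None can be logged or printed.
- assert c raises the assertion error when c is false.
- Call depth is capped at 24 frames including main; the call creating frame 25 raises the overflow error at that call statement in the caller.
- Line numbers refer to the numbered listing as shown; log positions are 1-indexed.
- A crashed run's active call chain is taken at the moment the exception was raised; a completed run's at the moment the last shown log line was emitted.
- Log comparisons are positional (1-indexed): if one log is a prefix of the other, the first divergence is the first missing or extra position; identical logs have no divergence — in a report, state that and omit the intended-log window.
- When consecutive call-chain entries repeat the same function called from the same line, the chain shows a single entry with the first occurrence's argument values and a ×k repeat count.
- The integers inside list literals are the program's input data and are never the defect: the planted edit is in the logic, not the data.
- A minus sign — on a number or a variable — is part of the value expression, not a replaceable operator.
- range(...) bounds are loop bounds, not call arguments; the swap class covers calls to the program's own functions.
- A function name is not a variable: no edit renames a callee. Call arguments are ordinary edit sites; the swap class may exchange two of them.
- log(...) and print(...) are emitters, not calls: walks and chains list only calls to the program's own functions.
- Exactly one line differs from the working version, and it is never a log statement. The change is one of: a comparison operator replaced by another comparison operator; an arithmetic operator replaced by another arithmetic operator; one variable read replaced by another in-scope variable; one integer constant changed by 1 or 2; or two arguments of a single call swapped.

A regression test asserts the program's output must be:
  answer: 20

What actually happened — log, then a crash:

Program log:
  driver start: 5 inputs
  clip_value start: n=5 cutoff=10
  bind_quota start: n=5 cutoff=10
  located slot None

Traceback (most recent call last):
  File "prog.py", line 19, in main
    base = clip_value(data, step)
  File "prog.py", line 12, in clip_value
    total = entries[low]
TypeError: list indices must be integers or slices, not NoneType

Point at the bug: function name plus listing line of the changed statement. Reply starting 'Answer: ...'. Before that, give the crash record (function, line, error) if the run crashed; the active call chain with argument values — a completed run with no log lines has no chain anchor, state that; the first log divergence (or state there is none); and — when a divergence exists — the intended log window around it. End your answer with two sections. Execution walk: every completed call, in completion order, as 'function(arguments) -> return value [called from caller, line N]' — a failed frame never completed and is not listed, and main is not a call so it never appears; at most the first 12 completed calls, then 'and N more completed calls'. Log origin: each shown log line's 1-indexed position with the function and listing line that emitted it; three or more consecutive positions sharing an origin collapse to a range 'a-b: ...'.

Answer: the defect is in bind_quota at line 4.
Core observation: Log line 4 is where behavior first shows: 'located slot None' appears instead of 'located slot 0'.
Crash: clip_value, line 12, TypeError.
Call chain: main -> clip_value([10, 7, 3, 8, 10], 10) (called at line 19).
First divergence: position 4 — shown 'located slot None', intended 'located slot 0'.
Intended log window:
  2: clip_value start: n=5 cutoff=10
  3: bind_quota start: n=5 cutoff=10
  4: located slot 0
  5: located slot 0
Execution walk:
  bind_quota([10, 7, 3, 8, 10], 10) -> None  [called from clip_value, line 10]
Log origins:
  1: logged in main at line 18
  2: logged in clip_value at line 9
  3: logged in bind_quota at line 2
  4: logged in clip_value at line 11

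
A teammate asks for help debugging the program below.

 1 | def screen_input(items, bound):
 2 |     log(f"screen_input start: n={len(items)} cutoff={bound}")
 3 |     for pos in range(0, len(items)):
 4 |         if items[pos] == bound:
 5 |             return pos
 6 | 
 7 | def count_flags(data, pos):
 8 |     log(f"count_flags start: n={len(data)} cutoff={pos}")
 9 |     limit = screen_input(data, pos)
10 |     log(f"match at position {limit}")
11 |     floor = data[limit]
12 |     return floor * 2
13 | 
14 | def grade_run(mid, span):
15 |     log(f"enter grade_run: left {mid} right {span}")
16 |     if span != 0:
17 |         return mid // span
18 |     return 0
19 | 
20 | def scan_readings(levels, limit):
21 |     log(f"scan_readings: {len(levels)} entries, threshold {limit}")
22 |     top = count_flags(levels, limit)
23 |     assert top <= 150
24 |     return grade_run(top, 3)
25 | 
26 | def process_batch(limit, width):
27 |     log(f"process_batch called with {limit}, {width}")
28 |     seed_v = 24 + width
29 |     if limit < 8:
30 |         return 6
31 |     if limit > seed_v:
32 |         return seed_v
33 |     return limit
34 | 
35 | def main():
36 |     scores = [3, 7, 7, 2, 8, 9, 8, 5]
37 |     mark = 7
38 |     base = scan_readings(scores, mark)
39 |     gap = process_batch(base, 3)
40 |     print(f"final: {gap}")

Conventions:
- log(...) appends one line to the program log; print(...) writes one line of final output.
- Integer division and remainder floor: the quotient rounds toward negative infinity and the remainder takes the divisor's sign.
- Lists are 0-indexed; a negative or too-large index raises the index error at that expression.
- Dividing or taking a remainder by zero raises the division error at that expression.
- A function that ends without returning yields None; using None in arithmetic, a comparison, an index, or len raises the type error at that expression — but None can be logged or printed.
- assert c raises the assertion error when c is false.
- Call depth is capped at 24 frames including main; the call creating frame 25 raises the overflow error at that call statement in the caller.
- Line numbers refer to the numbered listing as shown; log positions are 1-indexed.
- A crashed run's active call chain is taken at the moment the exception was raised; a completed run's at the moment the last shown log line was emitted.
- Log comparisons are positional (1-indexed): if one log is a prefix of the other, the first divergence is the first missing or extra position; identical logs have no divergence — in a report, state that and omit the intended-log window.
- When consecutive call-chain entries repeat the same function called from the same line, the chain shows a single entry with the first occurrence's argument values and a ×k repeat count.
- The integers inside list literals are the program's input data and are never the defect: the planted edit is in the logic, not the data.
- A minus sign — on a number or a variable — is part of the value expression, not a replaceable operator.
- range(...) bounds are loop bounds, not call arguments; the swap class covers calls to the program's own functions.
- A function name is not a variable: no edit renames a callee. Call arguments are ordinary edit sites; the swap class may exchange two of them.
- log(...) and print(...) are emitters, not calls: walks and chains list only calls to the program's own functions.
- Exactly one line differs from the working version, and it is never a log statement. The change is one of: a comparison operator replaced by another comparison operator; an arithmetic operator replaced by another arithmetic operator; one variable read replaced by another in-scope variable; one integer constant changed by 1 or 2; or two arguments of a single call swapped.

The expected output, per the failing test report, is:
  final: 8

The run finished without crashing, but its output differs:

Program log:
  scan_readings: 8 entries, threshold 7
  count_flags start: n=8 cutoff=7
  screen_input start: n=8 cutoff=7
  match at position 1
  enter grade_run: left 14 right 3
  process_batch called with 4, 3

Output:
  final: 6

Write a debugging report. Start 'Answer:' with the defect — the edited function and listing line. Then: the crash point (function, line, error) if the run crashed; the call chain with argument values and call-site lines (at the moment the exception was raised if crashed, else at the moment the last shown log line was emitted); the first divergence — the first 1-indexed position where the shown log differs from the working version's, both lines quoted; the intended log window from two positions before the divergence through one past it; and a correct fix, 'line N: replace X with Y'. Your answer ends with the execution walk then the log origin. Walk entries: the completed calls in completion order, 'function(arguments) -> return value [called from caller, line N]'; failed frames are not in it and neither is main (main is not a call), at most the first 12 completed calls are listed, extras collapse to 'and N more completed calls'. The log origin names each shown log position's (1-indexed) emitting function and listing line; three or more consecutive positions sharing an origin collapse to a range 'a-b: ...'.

Answer: the defect is in process_batch at line 30.
The tell: Every logged value matches the working version; the printed result is what differs.
Call chain: main -> process_batch(4, 3) (called at line 39).
First divergence: none — the logs agree in full.
Execution walk:
  screen_input([3, 7, 7, 2, 8, 9, 8, 5], 7) -> 1  [called from count_flags, line 9]
  count_flags([3, 7, 7, 2, 8, 9, 8, 5], 7) -> 14  [called from scan_readings, line 22]
  grade_run(14, 3) -> 4  [called from scan_readings, line 24]
  scan_readings([3, 7, 7, 2, 8, 9, 8, 5], 7) -> 4  [called from main, line 38]
  process_batch(4, 3) -> 6  [called from main, line 39]
Log origins:
  1: logged in scan_readings at line 21
  2: logged in count_flags at line 8
  3: logged in screen_input at line 2
  4: logged in count_flags at line 10
  5: logged in grade_run at line 15
  6: logged in process_batch at line 27
A correct fix: line 30: replace `6` with `8`.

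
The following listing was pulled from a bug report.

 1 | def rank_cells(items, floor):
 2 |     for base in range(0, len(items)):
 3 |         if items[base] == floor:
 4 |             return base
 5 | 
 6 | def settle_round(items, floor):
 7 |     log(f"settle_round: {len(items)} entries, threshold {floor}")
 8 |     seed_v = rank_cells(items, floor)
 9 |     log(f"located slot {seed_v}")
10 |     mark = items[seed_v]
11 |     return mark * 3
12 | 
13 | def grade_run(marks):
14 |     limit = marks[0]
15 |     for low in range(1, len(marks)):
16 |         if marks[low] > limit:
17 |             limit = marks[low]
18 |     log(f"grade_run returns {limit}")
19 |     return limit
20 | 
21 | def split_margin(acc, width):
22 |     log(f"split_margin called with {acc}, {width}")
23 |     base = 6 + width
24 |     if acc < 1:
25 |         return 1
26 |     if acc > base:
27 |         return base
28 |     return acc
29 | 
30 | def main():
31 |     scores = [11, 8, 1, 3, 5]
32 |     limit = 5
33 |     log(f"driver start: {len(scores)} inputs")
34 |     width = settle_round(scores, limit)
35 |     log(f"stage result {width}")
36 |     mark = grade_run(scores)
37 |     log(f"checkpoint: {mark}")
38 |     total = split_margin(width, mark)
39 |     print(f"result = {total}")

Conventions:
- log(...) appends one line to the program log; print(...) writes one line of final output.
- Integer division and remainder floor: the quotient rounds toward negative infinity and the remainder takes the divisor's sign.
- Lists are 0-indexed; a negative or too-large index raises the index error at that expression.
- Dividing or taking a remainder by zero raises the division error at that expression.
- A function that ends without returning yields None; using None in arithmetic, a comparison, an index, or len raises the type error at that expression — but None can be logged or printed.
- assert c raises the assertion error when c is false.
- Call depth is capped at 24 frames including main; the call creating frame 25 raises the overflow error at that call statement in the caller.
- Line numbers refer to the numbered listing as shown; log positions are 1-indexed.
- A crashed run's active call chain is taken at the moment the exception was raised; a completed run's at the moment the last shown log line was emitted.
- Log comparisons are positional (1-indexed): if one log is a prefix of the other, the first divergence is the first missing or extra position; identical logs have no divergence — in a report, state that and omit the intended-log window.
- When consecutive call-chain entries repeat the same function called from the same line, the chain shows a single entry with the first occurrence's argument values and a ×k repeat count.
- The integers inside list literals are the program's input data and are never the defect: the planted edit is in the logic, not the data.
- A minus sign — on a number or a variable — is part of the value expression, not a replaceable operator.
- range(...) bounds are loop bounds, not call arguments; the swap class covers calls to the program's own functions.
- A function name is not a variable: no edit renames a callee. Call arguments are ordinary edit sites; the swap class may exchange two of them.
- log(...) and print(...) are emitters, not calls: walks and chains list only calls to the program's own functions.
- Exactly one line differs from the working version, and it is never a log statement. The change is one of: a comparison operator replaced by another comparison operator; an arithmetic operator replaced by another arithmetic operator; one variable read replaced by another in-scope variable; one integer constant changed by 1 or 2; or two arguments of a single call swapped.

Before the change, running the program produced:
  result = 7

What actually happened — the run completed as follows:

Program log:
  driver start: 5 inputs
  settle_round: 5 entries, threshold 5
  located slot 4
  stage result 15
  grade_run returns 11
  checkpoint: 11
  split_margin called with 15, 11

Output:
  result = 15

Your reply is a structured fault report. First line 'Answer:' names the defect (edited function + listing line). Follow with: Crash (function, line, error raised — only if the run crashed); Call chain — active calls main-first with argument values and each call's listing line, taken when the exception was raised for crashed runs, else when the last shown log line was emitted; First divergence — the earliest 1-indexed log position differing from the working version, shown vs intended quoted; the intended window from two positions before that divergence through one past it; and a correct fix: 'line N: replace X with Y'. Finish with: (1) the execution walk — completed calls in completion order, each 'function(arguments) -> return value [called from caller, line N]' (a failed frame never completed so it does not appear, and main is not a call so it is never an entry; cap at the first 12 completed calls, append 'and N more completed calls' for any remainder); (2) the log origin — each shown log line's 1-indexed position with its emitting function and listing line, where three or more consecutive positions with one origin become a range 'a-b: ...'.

Answer: the defect is in grade_run at line 16.
Key fact: The earliest visible damage is log position 5 — 'grade_run returns 11' rather than the intended 'grade_run returns 1'.
Call chain: main -> split_margin(15, 11) (called at line 38).
First divergence: at position 5 the run shows 'grade_run returns 11' where the working version logs 'grade_run returns 1'.
Intended log window:
  3: located slot 4
  4: stage result 15
  5: grade_run returns 1
  6: checkpoint: 1
Execution walk:
  rank_cells([11, 8, 1, 3, 5], 5) -> 4  [called from settle_round, line 8]
  settle_round([11, 8, 1, 3, 5], 5) -> 15  [called from main, line 34]
  grade_run([11, 8, 1, 3, 5]) -> 11  [called from main, line 36]
  split_margin(15, 11) -> 15  [called from main, line 38]
Log origin:
  1: emitted by main (line 33)
  2: emitted by settle_round (line 7)
  3: emitted by settle_round (line 9)
  4: emitted by main (line 35)
  5: emitted by grade_run (line 18)
  6: emitted by main (line 37)
  7: emitted by split_margin (line 22)
A correct fix: line 16: replace `>` with `<`.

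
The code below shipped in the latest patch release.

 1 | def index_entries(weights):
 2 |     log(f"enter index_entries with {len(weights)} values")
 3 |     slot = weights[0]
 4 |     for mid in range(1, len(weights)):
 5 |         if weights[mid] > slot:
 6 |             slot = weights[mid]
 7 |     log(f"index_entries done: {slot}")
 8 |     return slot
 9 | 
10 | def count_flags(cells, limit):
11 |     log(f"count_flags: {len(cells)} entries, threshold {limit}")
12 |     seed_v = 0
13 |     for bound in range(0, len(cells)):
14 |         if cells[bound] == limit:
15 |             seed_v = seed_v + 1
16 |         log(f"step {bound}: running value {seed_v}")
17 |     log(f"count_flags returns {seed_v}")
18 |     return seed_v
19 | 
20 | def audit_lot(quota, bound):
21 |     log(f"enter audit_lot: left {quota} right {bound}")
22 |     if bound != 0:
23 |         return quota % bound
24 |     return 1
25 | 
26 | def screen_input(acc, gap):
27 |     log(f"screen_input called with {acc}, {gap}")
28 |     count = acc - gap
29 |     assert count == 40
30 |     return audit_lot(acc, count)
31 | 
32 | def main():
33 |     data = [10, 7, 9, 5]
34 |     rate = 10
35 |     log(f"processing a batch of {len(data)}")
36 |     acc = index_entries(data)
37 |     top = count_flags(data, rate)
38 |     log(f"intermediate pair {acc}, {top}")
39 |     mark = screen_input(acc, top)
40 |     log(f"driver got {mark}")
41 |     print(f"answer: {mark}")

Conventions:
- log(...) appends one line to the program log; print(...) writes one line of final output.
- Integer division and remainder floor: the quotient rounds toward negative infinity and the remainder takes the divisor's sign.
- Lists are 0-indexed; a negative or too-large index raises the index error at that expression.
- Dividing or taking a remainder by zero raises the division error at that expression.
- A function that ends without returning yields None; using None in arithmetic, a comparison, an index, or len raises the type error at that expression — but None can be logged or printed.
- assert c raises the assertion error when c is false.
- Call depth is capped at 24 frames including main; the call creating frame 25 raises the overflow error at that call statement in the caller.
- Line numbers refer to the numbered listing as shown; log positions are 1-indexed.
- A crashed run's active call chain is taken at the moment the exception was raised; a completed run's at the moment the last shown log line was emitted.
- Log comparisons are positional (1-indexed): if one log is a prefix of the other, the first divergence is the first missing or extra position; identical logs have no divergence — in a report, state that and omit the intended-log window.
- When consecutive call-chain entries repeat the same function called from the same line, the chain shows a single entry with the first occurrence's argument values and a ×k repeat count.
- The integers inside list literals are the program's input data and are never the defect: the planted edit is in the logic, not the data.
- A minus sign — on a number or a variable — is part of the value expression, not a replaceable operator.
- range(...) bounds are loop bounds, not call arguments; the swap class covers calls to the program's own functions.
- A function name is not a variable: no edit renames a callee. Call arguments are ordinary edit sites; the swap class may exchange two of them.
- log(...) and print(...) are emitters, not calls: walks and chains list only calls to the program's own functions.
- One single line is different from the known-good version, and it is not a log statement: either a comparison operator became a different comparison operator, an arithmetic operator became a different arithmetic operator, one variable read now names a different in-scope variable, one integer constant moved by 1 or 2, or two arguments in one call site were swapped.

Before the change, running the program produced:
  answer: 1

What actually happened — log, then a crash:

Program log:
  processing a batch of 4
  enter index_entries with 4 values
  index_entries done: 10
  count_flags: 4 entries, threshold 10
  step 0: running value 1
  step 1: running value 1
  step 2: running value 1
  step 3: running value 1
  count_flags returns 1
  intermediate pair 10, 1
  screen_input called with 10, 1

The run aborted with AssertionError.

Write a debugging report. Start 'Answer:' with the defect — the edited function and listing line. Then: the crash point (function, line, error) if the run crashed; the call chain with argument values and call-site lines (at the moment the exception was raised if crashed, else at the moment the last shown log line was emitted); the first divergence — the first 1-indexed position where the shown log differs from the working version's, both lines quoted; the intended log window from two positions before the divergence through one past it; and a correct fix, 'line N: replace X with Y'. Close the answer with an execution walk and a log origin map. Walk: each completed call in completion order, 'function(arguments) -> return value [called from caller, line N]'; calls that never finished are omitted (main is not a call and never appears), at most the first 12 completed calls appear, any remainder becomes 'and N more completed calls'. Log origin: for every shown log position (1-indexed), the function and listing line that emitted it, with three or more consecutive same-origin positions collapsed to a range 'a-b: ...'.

Answer: the defect is in screen_input at line 29.
Core observation: The log ends early — 11 lines, where the working version next logs 'enter audit_lot: left 10 right 9'.
Crash: screen_input, line 29, AssertionError.
Call chain: main -> screen_input(10, 1) (called at line 39).
First divergence: position 12 (shown log ended at 11 lines; the working version continues: 'enter audit_lot: left 10 right 9').
Intended log window:
  10: intermediate pair 10, 1
  11: screen_input called with 10, 1
  12: enter audit_lot: left 10 right 9
  13: driver got 1
Execution walk:
  index_entries([10, 7, 9, 5]) -> 10  [called from main, line 36]
  count_flags([10, 7, 9, 5], 10) -> 1  [called from main, line 37]
Log origin:
  1: emitted by main (line 35)
  2: emitted by index_entries (line 2)
  3: emitted by index_entries (line 7)
  4: emitted by count_flags (line 11)
  5-8: emitted by count_flags (line 16)
  9: emitted by count_flags (line 17)
  10: emitted by main (line 38)
  11: emitted by screen_input (line 27)
A correct fix: line 29: replace `==` with `<=`.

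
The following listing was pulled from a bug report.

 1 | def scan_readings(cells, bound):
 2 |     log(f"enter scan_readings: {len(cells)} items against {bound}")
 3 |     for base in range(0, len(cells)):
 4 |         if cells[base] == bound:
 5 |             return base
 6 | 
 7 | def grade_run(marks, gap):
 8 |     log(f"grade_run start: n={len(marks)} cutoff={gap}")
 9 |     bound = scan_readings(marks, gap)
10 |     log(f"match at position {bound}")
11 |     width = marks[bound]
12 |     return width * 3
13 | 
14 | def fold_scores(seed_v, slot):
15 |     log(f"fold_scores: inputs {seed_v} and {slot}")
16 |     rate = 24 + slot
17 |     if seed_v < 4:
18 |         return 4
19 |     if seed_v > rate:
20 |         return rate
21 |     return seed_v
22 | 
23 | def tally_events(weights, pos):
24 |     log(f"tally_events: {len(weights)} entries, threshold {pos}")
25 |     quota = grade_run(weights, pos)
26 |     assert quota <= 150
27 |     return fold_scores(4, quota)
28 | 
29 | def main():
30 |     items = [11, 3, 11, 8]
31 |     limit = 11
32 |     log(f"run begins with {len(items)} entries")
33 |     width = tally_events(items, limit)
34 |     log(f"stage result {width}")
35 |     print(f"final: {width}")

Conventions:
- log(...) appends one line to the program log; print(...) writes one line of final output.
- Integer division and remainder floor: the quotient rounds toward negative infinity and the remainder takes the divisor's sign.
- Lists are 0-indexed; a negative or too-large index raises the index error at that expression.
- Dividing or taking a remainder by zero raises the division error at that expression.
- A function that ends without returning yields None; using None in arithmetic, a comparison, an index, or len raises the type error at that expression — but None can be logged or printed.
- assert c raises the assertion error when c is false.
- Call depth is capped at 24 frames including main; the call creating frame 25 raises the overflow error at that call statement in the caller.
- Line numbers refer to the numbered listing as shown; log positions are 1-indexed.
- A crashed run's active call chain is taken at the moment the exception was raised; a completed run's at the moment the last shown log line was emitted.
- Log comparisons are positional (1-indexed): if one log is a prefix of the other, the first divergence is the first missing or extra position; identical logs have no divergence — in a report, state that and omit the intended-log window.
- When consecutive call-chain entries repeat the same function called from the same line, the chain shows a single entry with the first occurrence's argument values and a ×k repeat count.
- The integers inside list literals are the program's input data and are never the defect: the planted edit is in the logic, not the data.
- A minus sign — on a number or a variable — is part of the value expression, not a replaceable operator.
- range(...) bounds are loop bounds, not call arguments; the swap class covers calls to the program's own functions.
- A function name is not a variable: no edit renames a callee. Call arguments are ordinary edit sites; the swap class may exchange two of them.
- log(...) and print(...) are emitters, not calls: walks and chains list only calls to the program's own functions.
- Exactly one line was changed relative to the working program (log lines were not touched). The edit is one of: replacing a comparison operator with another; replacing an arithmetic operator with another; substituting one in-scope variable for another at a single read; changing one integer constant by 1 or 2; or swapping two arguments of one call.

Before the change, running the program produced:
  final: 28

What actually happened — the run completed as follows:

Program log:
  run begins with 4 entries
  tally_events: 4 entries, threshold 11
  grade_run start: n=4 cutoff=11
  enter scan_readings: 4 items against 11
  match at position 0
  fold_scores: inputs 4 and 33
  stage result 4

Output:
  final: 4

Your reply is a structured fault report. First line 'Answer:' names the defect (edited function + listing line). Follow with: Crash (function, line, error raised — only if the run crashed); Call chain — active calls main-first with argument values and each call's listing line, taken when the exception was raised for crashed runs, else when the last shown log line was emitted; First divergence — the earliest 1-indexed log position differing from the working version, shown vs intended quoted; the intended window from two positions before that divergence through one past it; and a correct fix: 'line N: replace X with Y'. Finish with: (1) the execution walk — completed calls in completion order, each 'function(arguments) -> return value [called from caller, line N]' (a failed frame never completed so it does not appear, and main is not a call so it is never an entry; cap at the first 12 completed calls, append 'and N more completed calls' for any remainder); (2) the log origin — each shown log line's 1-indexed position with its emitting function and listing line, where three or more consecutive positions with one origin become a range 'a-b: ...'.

Answer: the defect is in tally_events at line 27.
Key observation: The log first diverges at position 6: the faulty run prints 'fold_scores: inputs 4 and 33' where the working version prints 'fold_scores: inputs 33 and 4'.
Call chain: main.
First divergence: position 6 — shown 'fold_scores: inputs 4 and 33', intended 'fold_scores: inputs 33 and 4'.
Intended log window:
  4: enter scan_readings: 4 items against 11
  5: match at position 0
  6: fold_scores: inputs 33 and 4
  7: stage result 28
Execution walk:
  scan_readings([11, 3, 11, 8], 11) -> 0  [called from grade_run, line 9]
  grade_run([11, 3, 11, 8], 11) -> 33  [called from tally_events, line 25]
  fold_scores(4, 33) -> 4  [called from tally_events, line 27]
  tally_events([11, 3, 11, 8], 11) -> 4  [called from main, line 33]
Log origin:
  1 — main, line 32
  2 — tally_events, line 24
  3 — grade_run, line 8
  4 — scan_readings, line 2
  5 — grade_run, line 10
  6 — fold_scores, line 15
  7 — main, line 34
A correct fix: line 27: replace `fold_scores(4, quota)` with `fold_scores(quota, 4)`.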